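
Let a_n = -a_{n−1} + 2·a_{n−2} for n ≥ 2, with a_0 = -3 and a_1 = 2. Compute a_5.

With companion matrix A = [[-1, 2], [1, 0]], [a_n, a_{n−1}]ᵀ = A·[a_{n−1}, a_{n−2}]ᵀ, so [a_5, a_4]ᵀ = A⁴·[a_1, a_0]ᵀ.
A⁴ = [[11, -10], [-5, 6]], giving [a_5, a_4]ᵀ = [[52], [-28]].

52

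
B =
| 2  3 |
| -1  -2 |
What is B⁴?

B² = I (check: tr B = 0 and det B = -1), so B⁴ = I since 4 is even.

[[1, 0], [0, 1]]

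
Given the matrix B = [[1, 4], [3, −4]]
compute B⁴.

B² = [[13, −12], [−9, 28]]
B³ = [[−23, 100], [75, −148]]
B⁴ = [[277, −492], [−369, 892]]

[[277, −492], [−369, 892]]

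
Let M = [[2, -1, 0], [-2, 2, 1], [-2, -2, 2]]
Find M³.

M² = [[6, -4, -1], [-10, 4, 4], [-4, -6, 2]]
M³ = [[22, -12, -6], [-36, 10, 12], [0, -12, -2]]

[[22, -12, -6], [-36, 10, 12], [0, -12, -2]]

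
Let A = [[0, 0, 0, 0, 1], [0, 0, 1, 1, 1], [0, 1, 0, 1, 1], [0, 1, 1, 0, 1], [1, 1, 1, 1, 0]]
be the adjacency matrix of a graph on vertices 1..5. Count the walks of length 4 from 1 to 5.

6

The number of length-4 walks from vertex 1 to vertex 5 is entry (1,5) of A⁴, where A is the adjacency matrix.
A² = [[1, 1, 1, 1, 0], [1, 3, 2, 2, 2], [1, 2, 3, 2, 2], [1, 2, 2, 3, 2], [0, 2, 2, 2, 4]]
A³ = [[0, 2, 2, 2, 4], [2, 6, 7, 7, 8], [2, 7, 6, 7, 8], [2, 7, 7, 6, 8], [4, 8, 8, 8, 6]]
A⁴ = [[4, 8, 8, 8, 6], [8, 22, 21, 21, 22], [8, 21, 22, 21, 22], [8, 21, 21, 22, 22], [6, 22, 22, 22, 28]]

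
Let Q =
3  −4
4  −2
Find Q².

[[−7, −4], [4, −12]]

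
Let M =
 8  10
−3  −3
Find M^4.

tr M = 5 and det M = 6, so the characteristic polynomial is λ² − (5)λ + (6) with roots 3 and 2.
Eigenvectors give P = [[−2, 5], [1, −3]] with P⁻¹ = [[−3, −5], [−1, −2]], and M = P·diag(3, 2)·P⁻¹.
Then M^4 = P·diag(81, 16)·P⁻¹ = [[−162, 80], [81, −48]] · [[−3, −5], [−1, −2]] = [[406, 650], [−195, −309]].

[[406, 650], [−195, −309]]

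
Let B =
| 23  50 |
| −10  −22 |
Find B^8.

tr B = 1 and det B = −6, so the characteristic polynomial is λ² − (1)λ + (−6) with roots 3 and −2.
Eigenvectors give P = [[5, −2], [−2, 1]] with P⁻¹ = [[1, 2], [2, 5]], and B = P·diag(3, −2)·P⁻¹.
Then B^8 = P·diag(6561, 256)·P⁻¹ = [[32805, −512], [−13122, 256]] · [[1, 2], [2, 5]] = [[31781, 63050], [−12610, −24964]].

[[31781, 63050], [−12610, −24964]]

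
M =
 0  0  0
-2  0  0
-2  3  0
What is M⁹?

[[0, 0, 0], [0, 0, 0], [0, 0, 0]]

M is strictly triangular, hence nilpotent: M³ = 0, so M⁹ = 0.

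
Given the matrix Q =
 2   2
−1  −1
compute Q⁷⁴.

[[2, 2], [−1, −1]]

Q² = Q (a projection; rank 1, trace 1), so Q⁷⁴ = Q.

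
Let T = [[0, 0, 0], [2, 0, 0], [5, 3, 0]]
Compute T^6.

[[0, 0, 0], [0, 0, 0], [0, 0, 0]]

T is strictly triangular, hence nilpotent: T^3 = 0, so T^6 = 0.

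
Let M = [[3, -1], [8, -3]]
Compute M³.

[[3, -1], [8, -3]]

M² = I (check: tr M = 0 and det M = -1), so M³ = M since 3 is odd.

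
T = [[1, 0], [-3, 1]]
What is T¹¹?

[[1, 0], [-33, 1]]

T = I + N where N = [[0, 0], [-3, 0]] is strictly lower-triangular, so N² = 0.
(I + N)¹¹ = I + 11·N = [[1, 0], [-33, 1]].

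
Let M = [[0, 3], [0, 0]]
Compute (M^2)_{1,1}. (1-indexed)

0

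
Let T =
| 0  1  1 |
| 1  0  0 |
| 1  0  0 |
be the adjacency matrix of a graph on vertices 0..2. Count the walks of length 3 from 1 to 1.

0

The number of length-3 walks from vertex 1 to vertex 1 is entry (1,1) of T^3, where T is the adjacency matrix.
T^2 = [[2, 0, 0], [0, 1, 1], [0, 1, 1]]
T^3 = [[0, 2, 2], [2, 0, 0], [2, 0, 0]]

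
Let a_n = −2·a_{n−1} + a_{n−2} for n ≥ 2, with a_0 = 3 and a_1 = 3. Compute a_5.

51

With companion matrix B = [[−2, 1], [1, 0]], [a_n, a_{n−1}]ᵀ = B·[a_{n−1}, a_{n−2}]ᵀ, so [a_5, a_4]ᵀ = B⁴·[a_1, a_0]ᵀ.
B⁴ = [[29, −12], [−12, 5]], giving [a_5, a_4]ᵀ = [[51], [−21]].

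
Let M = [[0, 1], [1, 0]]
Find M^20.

M² = I (check: tr M = 0 and det M = -1), so M^20 = I since 20 is even.

[[1, 0], [0, 1]]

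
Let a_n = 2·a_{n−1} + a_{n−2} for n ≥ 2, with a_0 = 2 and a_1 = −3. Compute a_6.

−152

With companion matrix T = [[2, 1], [1, 0]], [a_n, a_{n−1}]ᵀ = T·[a_{n−1}, a_{n−2}]ᵀ, so [a_6, a_5]ᵀ = T⁵·[a_1, a_0]ᵀ.
T⁵ = [[70, 29], [29, 12]], giving [a_6, a_5]ᵀ = [[−152], [−63]].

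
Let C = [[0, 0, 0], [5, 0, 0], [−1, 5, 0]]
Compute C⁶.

C is strictly triangular, hence nilpotent: C³ = 0, so C⁶ = 0.

[[0, 0, 0], [0, 0, 0], [0, 0, 0]]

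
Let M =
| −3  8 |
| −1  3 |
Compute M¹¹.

M² = I (check: tr M = 0 and det M = −1), so M¹¹ = M since 11 is odd.

[[−3, 8], [−1, 3]]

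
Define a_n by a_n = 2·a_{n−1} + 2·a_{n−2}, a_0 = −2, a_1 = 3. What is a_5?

With companion matrix M = [[2, 2], [1, 0]], [a_n, a_{n−1}]ᵀ = M·[a_{n−1}, a_{n−2}]ᵀ, so [a_5, a_4]ᵀ = M⁴·[a_1, a_0]ᵀ.
M⁴ = [[44, 32], [16, 12]], giving [a_5, a_4]ᵀ = [[68], [24]].

68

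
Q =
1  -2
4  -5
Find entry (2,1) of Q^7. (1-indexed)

4372

tr Q = -4 and det Q = 3, so the characteristic polynomial is λ² − (-4)λ + (3) with roots -3 and -1.
Eigenvectors give P = [[1, -1], [2, -1]] with P⁻¹ = [[-1, 1], [-2, 1]], and Q = P·diag(-3, -1)·P⁻¹.
Then Q^7 = P·diag(-2187, -1)·P⁻¹ = [[-2187, 1], [-4374, 1]] · [[-1, 1], [-2, 1]] = [[2185, -2186], [4372, -4373]].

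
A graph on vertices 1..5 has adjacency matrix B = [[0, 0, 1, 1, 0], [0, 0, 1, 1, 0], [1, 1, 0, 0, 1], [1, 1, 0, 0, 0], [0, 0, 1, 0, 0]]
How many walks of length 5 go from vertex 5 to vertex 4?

10

The number of length-5 walks from vertex 5 to vertex 4 is entry (5,4) of B^5, where B is the adjacency matrix.
B^2 = [[2, 2, 0, 0, 1], [2, 2, 0, 0, 1], [0, 0, 3, 2, 0], [0, 0, 2, 2, 0], [1, 1, 0, 0, 1]]
B^3 = [[0, 0, 5, 4, 0], [0, 0, 5, 4, 0], [5, 5, 0, 0, 3], [4, 4, 0, 0, 2], [0, 0, 3, 2, 0]]
B^4 = [[9, 9, 0, 0, 5], [9, 9, 0, 0, 5], [0, 0, 13, 10, 0], [0, 0, 10, 8, 0], [5, 5, 0, 0, 3]]
B^5 = [[0, 0, 23, 18, 0], [0, 0, 23, 18, 0], [23, 23, 0, 0, 13], [18, 18, 0, 0, 10], [0, 0, 13, 10, 0]]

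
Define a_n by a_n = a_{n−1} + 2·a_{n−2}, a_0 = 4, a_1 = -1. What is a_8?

With companion matrix Q = [[1, 2], [1, 0]], [a_n, a_{n−1}]ᵀ = Q·[a_{n−1}, a_{n−2}]ᵀ, so [a_8, a_7]ᵀ = Q⁷·[a_1, a_0]ᵀ.
Q⁷ = [[85, 86], [43, 42]], giving [a_8, a_7]ᵀ = [[259], [125]].

259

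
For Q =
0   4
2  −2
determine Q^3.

Q^2 = [[8, −8], [−4, 12]]
Q^3 = [[−16, 48], [24, −40]]

[[−16, 48], [24, −40]]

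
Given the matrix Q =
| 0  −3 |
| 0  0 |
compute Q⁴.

Q is strictly triangular, hence nilpotent: Q² = 0, so Q⁴ = 0.

[[0, 0], [0, 0]]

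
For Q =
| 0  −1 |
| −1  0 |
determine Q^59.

Q² = I (check: tr Q = 0 and det Q = −1), so Q^59 = Q since 59 is odd.

[[0, −1], [−1, 0]]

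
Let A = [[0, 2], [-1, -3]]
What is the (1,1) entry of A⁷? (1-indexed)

126

tr A = -3 and det A = 2, so the characteristic polynomial is λ² − (-3)λ + (2) with roots -1 and -2.
Eigenvectors give P = [[-2, -1], [1, 1]] with P⁻¹ = [[-1, -1], [1, 2]], and A = P·diag(-1, -2)·P⁻¹.
Then A⁷ = P·diag(-1, -128)·P⁻¹ = [[2, 128], [-1, -128]] · [[-1, -1], [1, 2]] = [[126, 254], [-127, -255]].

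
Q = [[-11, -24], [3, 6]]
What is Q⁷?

[[-18659, -49416], [6177, 16344]]

tr Q = -5 and det Q = 6, so the characteristic polynomial is λ² − (-5)λ + (6) with roots -3 and -2.
Eigenvectors give P = [[-3, 8], [1, -3]] with P⁻¹ = [[-3, -8], [-1, -3]], and Q = P·diag(-3, -2)·P⁻¹.
Then Q⁷ = P·diag(-2187, -128)·P⁻¹ = [[6561, -1024], [-2187, 384]] · [[-3, -8], [-1, -3]] = [[-18659, -49416], [6177, 16344]].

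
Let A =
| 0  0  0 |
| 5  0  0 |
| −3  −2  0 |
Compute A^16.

[[0, 0, 0], [0, 0, 0], [0, 0, 0]]

A is strictly triangular, hence nilpotent: A^3 = 0, so A^16 = 0.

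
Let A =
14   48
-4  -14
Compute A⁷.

[[896, 3072], [-256, -896]]

tr A = 0 and det A = -4, so the characteristic polynomial is λ² − (0)λ + (-4) with roots -2 and 2.
Eigenvectors give P = [[-3, 4], [1, -1]] with P⁻¹ = [[1, 4], [1, 3]], and A = P·diag(-2, 2)·P⁻¹.
Then A⁷ = P·diag(-128, 128)·P⁻¹ = [[384, 512], [-128, -128]] · [[1, 4], [1, 3]] = [[896, 3072], [-256, -896]].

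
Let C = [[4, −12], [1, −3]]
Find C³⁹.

C² = C (a projection; rank 1, trace 1), so C³⁹ = C.

[[4, −12], [1, −3]]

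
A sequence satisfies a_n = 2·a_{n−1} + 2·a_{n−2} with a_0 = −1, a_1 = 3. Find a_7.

744

With companion matrix B = [[2, 2], [1, 0]], [a_n, a_{n−1}]ᵀ = B·[a_{n−1}, a_{n−2}]ᵀ, so [a_7, a_6]ᵀ = B⁶·[a_1, a_0]ᵀ.
B⁶ = [[328, 240], [120, 88]], giving [a_7, a_6]ᵀ = [[744], [272]].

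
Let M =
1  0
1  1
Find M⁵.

[[1, 0], [5, 1]]

M = I + N where N = [[0, 0], [1, 0]] is strictly lower-triangular, so N² = 0.
(I + N)⁵ = I + 5·N = [[1, 0], [5, 1]].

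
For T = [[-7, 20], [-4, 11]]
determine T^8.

[[-26239, 65600], [-13120, 32801]]

tr T = 4 and det T = 3, so the characteristic polynomial is λ² − (4)λ + (3) with roots 1 and 3.
Eigenvectors give P = [[5, 2], [2, 1]] with P⁻¹ = [[1, -2], [-2, 5]], and T = P·diag(1, 3)·P⁻¹.
Then T^8 = P·diag(1, 6561)·P⁻¹ = [[5, 13122], [2, 6561]] · [[1, -2], [-2, 5]] = [[-26239, 65600], [-13120, 32801]].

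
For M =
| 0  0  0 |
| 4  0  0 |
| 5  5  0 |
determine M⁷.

[[0, 0, 0], [0, 0, 0], [0, 0, 0]]

M is strictly triangular, hence nilpotent: M³ = 0, so M⁷ = 0.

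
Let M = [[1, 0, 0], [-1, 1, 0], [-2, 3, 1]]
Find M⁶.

[[1, 0, 0], [-6, 1, 0], [-57, 18, 1]]

M = I + N where N = [[0, 0, 0], [-1, 0, 0], [-2, 3, 0]] is strictly lower-triangular, so N³ = 0.
(I + N)⁶ = I + 6·N + 15·N² = [[1, 0, 0], [-6, 1, 0], [-57, 18, 1]].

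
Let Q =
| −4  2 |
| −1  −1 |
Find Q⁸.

[[12866, −12610], [6305, −6049]]

tr Q = −5 and det Q = 6, so the characteristic polynomial is λ² − (−5)λ + (6) with roots −3 and −2.
Eigenvectors give P = [[2, −1], [1, −1]] with P⁻¹ = [[1, −1], [1, −2]], and Q = P·diag(−3, −2)·P⁻¹.
Then Q⁸ = P·diag(6561, 256)·P⁻¹ = [[13122, −256], [6561, −256]] · [[1, −1], [1, −2]] = [[12866, −12610], [6305, −6049]].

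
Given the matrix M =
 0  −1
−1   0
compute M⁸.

M² = I (check: tr M = 0 and det M = −1), so M⁸ = I since 8 is even.

[[1, 0], [0, 1]]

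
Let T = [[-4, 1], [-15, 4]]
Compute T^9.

[[-4, 1], [-15, 4]]

T² = I (check: tr T = 0 and det T = -1), so T^9 = T since 9 is odd.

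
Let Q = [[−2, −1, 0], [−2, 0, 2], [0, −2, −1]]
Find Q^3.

[[−16, −2, 6], [−4, 0, −2], [−12, 2, 7]]

Q^2 = [[6, 2, −2], [4, −2, −2], [4, 2, −3]]
Q^3 = [[−16, −2, 6], [−4, 0, −2], [−12, 2, 7]]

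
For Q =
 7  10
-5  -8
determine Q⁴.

[[-49, -130], [65, 146]]

tr Q = -1 and det Q = -6, so the characteristic polynomial is λ² − (-1)λ + (-6) with roots 2 and -3.
Eigenvectors give P = [[-2, -1], [1, 1]] with P⁻¹ = [[-1, -1], [1, 2]], and Q = P·diag(2, -3)·P⁻¹.
Then Q⁴ = P·diag(16, 81)·P⁻¹ = [[-32, -81], [16, 81]] · [[-1, -1], [1, 2]] = [[-49, -130], [65, 146]].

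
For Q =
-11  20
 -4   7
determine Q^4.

tr Q = -4 and det Q = 3, so the characteristic polynomial is λ² − (-4)λ + (3) with roots -3 and -1.
Eigenvectors give P = [[5, 2], [2, 1]] with P⁻¹ = [[1, -2], [-2, 5]], and Q = P·diag(-3, -1)·P⁻¹.
Then Q^4 = P·diag(81, 1)·P⁻¹ = [[405, 2], [162, 1]] · [[1, -2], [-2, 5]] = [[401, -800], [160, -319]].

[[401, -800], [160, -319]]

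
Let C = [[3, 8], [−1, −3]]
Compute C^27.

C² = I (check: tr C = 0 and det C = −1), so C^27 = C since 27 is odd.

[[3, 8], [−1, −3]]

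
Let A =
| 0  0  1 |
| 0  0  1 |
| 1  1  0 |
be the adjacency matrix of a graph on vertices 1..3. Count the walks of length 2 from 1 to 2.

1

The number of length-2 walks from vertex 1 to vertex 2 is entry (1,2) of A^2, where A is the adjacency matrix.
A^2 = [[1, 1, 0], [1, 1, 0], [0, 0, 2]]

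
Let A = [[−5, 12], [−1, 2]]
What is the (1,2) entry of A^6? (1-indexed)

tr A = −3 and det A = 2, so the characteristic polynomial is λ² − (−3)λ + (2) with roots −2 and −1.
Eigenvectors give P = [[−4, 3], [−1, 1]] with P⁻¹ = [[−1, 3], [−1, 4]], and A = P·diag(−2, −1)·P⁻¹.
Then A^6 = P·diag(64, 1)·P⁻¹ = [[−256, 3], [−64, 1]] · [[−1, 3], [−1, 4]] = [[253, −756], [63, −188]].

−756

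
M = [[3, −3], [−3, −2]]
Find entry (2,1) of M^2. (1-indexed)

−3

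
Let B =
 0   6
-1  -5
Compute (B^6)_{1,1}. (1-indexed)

-1266

tr B = -5 and det B = 6, so the characteristic polynomial is λ² − (-5)λ + (6) with roots -2 and -3.
Eigenvectors give P = [[-3, 2], [1, -1]] with P⁻¹ = [[-1, -2], [-1, -3]], and B = P·diag(-2, -3)·P⁻¹.
Then B^6 = P·diag(64, 729)·P⁻¹ = [[-192, 1458], [64, -729]] · [[-1, -2], [-1, -3]] = [[-1266, -3990], [665, 2059]].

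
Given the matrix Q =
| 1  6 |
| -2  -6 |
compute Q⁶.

tr Q = -5 and det Q = 6, so the characteristic polynomial is λ² − (-5)λ + (6) with roots -2 and -3.
Eigenvectors give P = [[-2, 3], [1, -2]] with P⁻¹ = [[-2, -3], [-1, -2]], and Q = P·diag(-2, -3)·P⁻¹.
Then Q⁶ = P·diag(64, 729)·P⁻¹ = [[-128, 2187], [64, -1458]] · [[-2, -3], [-1, -2]] = [[-1931, -3990], [1330, 2724]].

[[-1931, -3990], [1330, 2724]]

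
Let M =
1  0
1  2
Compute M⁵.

[[1, 0], [31, 32]]

tr M = 3 and det M = 2, so the characteristic polynomial is λ² − (3)λ + (2) with roots 2 and 1.
Eigenvectors give P = [[0, -1], [1, 1]] with P⁻¹ = [[1, 1], [-1, 0]], and M = P·diag(2, 1)·P⁻¹.
Then M⁵ = P·diag(32, 1)·P⁻¹ = [[0, -1], [32, 1]] · [[1, 1], [-1, 0]] = [[1, 0], [31, 32]].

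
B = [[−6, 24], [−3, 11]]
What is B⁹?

tr B = 5 and det B = 6, so the characteristic polynomial is λ² − (5)λ + (6) with roots 2 and 3.
Eigenvectors give P = [[3, 8], [1, 3]] with P⁻¹ = [[3, −8], [−1, 3]], and B = P·diag(2, 3)·P⁻¹.
Then B⁹ = P·diag(512, 19683)·P⁻¹ = [[1536, 157464], [512, 59049]] · [[3, −8], [−1, 3]] = [[−152856, 460104], [−57513, 173051]].

[[−152856, 460104], [−57513, 173051]]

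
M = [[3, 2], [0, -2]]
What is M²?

[[9, 2], [0, 4]]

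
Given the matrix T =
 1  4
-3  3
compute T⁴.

T² = [[-11, 16], [-12, -3]]
T³ = [[-59, 4], [-3, -57]]
T⁴ = [[-71, -224], [168, -183]]

[[-71, -224], [168, -183]]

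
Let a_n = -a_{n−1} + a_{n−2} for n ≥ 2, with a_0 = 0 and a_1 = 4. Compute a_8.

-84

With companion matrix Q = [[-1, 1], [1, 0]], [a_n, a_{n−1}]ᵀ = Q·[a_{n−1}, a_{n−2}]ᵀ, so [a_8, a_7]ᵀ = Q^7·[a_1, a_0]ᵀ.
Q^7 = [[-21, 13], [13, -8]], giving [a_8, a_7]ᵀ = [[-84], [52]].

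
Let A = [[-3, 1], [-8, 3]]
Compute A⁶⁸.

[[1, 0], [0, 1]]

A² = I (check: tr A = 0 and det A = -1), so A⁶⁸ = I since 68 is even.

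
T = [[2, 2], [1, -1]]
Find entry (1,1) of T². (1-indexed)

6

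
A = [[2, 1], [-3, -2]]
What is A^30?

A² = I (check: tr A = 0 and det A = -1), so A^30 = I since 30 is even.

[[1, 0], [0, 1]]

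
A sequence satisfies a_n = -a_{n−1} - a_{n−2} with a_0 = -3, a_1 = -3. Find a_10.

With companion matrix A = [[-1, -1], [1, 0]], [a_n, a_{n−1}]ᵀ = A·[a_{n−1}, a_{n−2}]ᵀ, so [a_10, a_9]ᵀ = A⁹·[a_1, a_0]ᵀ.
A⁹ = [[1, 0], [0, 1]], giving [a_10, a_9]ᵀ = [[-3], [-3]].

-3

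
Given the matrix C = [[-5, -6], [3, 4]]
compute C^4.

tr C = -1 and det C = -2, so the characteristic polynomial is λ² − (-1)λ + (-2) with roots 1 and -2.
Eigenvectors give P = [[-1, -2], [1, 1]] with P⁻¹ = [[1, 2], [-1, -1]], and C = P·diag(1, -2)·P⁻¹.
Then C^4 = P·diag(1, 16)·P⁻¹ = [[-1, -32], [1, 16]] · [[1, 2], [-1, -1]] = [[31, 30], [-15, -14]].

[[31, 30], [-15, -14]]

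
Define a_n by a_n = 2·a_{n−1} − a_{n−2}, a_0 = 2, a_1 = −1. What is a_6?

−16

With companion matrix B = [[2, −1], [1, 0]], [a_n, a_{n−1}]ᵀ = B·[a_{n−1}, a_{n−2}]ᵀ, so [a_6, a_5]ᵀ = B^5·[a_1, a_0]ᵀ.
B^5 = [[6, −5], [5, −4]], giving [a_6, a_5]ᵀ = [[−16], [−13]].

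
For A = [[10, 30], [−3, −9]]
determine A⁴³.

[[10, 30], [−3, −9]]

A² = A (a projection; rank 1, trace 1), so A⁴³ = A.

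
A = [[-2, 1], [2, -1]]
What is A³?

A² = [[6, -3], [-6, 3]]
A³ = [[-18, 9], [18, -9]]

[[-18, 9], [18, -9]]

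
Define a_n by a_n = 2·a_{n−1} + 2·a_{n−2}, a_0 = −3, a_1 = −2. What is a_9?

With companion matrix Q = [[2, 2], [1, 0]], [a_n, a_{n−1}]ᵀ = Q·[a_{n−1}, a_{n−2}]ᵀ, so [a_9, a_8]ᵀ = Q⁸·[a_1, a_0]ᵀ.
Q⁸ = [[2448, 1792], [896, 656]], giving [a_9, a_8]ᵀ = [[−10272], [−3760]].

−10272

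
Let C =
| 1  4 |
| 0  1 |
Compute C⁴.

[[1, 16], [0, 1]]

C = I + N where N = [[0, 4], [0, 0]] is strictly upper-triangular, so N² = 0.
(I + N)⁴ = I + 4·N = [[1, 16], [0, 1]].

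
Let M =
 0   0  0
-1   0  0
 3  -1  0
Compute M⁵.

[[0, 0, 0], [0, 0, 0], [0, 0, 0]]

M is strictly triangular, hence nilpotent: M³ = 0, so M⁵ = 0.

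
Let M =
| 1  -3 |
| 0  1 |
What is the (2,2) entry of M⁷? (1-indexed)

1

M = I + N where N = [[0, -3], [0, 0]] is strictly upper-triangular, so N² = 0.
(I + N)⁷ = I + 7·N = [[1, -21], [0, 1]].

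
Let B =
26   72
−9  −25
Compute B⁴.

tr B = 1 and det B = −2, so the characteristic polynomial is λ² − (1)λ + (−2) with roots 2 and −1.
Eigenvectors give P = [[−3, −8], [1, 3]] with P⁻¹ = [[−3, −8], [1, 3]], and B = P·diag(2, −1)·P⁻¹.
Then B⁴ = P·diag(16, 1)·P⁻¹ = [[−48, −8], [16, 3]] · [[−3, −8], [1, 3]] = [[136, 360], [−45, −119]].

[[136, 360], [−45, −119]]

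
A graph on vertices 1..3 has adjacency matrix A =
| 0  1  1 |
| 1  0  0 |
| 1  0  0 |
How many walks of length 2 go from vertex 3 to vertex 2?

The number of length-2 walks from vertex 3 to vertex 2 is entry (3,2) of A^2, where A is the adjacency matrix.
A^2 = [[2, 0, 0], [0, 1, 1], [0, 1, 1]]

1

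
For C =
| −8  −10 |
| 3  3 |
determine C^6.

tr C = −5 and det C = 6, so the characteristic polynomial is λ² − (−5)λ + (6) with roots −3 and −2.
Eigenvectors give P = [[−2, −5], [1, 3]] with P⁻¹ = [[−3, −5], [1, 2]], and C = P·diag(−3, −2)·P⁻¹.
Then C^6 = P·diag(729, 64)·P⁻¹ = [[−1458, −320], [729, 192]] · [[−3, −5], [1, 2]] = [[4054, 6650], [−1995, −3261]].

[[4054, 6650], [−1995, −3261]]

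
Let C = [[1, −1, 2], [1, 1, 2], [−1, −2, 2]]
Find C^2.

[[−2, −6, 4], [0, −4, 8], [−5, −5, −2]]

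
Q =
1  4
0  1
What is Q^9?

[[1, 36], [0, 1]]

Q = I + N where N = [[0, 4], [0, 0]] is strictly upper-triangular, so N^2 = 0.
(I + N)^9 = I + 9·N = [[1, 36], [0, 1]].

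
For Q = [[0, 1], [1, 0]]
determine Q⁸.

[[1, 0], [0, 1]]

Q² = I (check: tr Q = 0 and det Q = -1), so Q⁸ = I since 8 is even.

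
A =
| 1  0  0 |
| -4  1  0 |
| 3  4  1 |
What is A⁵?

[[1, 0, 0], [-20, 1, 0], [-145, 20, 1]]

A = I + N where N = [[0, 0, 0], [-4, 0, 0], [3, 4, 0]] is strictly lower-triangular, so N³ = 0.
(I + N)⁵ = I + 5·N + 10·N² = [[1, 0, 0], [-20, 1, 0], [-145, 20, 1]].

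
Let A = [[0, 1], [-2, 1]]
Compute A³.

A² = [[-2, 1], [-2, -1]]
A³ = [[-2, -1], [2, -3]]

[[-2, -1], [2, -3]]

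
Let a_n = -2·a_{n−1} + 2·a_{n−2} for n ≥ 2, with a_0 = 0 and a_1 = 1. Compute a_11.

With companion matrix Q = [[-2, 2], [1, 0]], [a_n, a_{n−1}]ᵀ = Q·[a_{n−1}, a_{n−2}]ᵀ, so [a_11, a_10]ᵀ = Q^10·[a_1, a_0]ᵀ.
Q^10 = [[18272, -13376], [-6688, 4896]], giving [a_11, a_10]ᵀ = [[18272], [-6688]].

18272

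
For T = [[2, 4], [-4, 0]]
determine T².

[[-12, 8], [-8, -16]]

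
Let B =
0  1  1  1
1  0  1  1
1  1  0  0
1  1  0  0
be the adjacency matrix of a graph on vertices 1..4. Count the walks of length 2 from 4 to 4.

2

The number of length-2 walks from vertex 4 to vertex 4 is entry (4,4) of B², where B is the adjacency matrix.
B² = [[3, 2, 1, 1], [2, 3, 1, 1], [1, 1, 2, 2], [1, 1, 2, 2]]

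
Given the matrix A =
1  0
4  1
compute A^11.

A = I + N where N = [[0, 0], [4, 0]] is strictly lower-triangular, so N^2 = 0.
(I + N)^11 = I + 11·N = [[1, 0], [44, 1]].

[[1, 0], [44, 1]]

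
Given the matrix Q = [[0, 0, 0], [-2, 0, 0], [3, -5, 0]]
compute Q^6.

[[0, 0, 0], [0, 0, 0], [0, 0, 0]]

Q is strictly triangular, hence nilpotent: Q^3 = 0, so Q^6 = 0.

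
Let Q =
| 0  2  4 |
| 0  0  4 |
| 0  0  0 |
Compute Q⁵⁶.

[[0, 0, 0], [0, 0, 0], [0, 0, 0]]

Q is strictly triangular, hence nilpotent: Q³ = 0, so Q⁵⁶ = 0.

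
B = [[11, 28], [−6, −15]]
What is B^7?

[[13115, 30604], [−6558, −15303]]

tr B = −4 and det B = 3, so the characteristic polynomial is λ² − (−4)λ + (3) with roots −3 and −1.
Eigenvectors give P = [[2, 7], [−1, −3]] with P⁻¹ = [[−3, −7], [1, 2]], and B = P·diag(−3, −1)·P⁻¹.
Then B^7 = P·diag(−2187, −1)·P⁻¹ = [[−4374, −7], [2187, 3]] · [[−3, −7], [1, 2]] = [[13115, 30604], [−6558, −15303]].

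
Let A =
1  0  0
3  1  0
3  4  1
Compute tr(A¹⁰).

3

A = I + N where N = [[0, 0, 0], [3, 0, 0], [3, 4, 0]] is strictly lower-triangular, so N³ = 0.
(I + N)¹⁰ = I + 10·N + 45·N² = [[1, 0, 0], [30, 1, 0], [570, 40, 1]].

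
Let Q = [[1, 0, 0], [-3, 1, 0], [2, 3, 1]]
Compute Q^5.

Q = I + N where N = [[0, 0, 0], [-3, 0, 0], [2, 3, 0]] is strictly lower-triangular, so N^3 = 0.
(I + N)^5 = I + 5·N + 10·N^2 = [[1, 0, 0], [-15, 1, 0], [-80, 15, 1]].

[[1, 0, 0], [-15, 1, 0], [-80, 15, 1]]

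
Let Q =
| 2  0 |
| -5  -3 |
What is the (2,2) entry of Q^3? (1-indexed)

tr Q = -1 and det Q = -6, so the characteristic polynomial is λ² − (-1)λ + (-6) with roots 2 and -3.
Eigenvectors give P = [[-1, 0], [1, 1]] with P⁻¹ = [[-1, 0], [1, 1]], and Q = P·diag(2, -3)·P⁻¹.
Then Q^3 = P·diag(8, -27)·P⁻¹ = [[-8, 0], [8, -27]] · [[-1, 0], [1, 1]] = [[8, 0], [-35, -27]].

-27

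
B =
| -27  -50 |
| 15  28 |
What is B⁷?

[[-11703, -23150], [6945, 13762]]

tr B = 1 and det B = -6, so the characteristic polynomial is λ² − (1)λ + (-6) with roots 3 and -2.
Eigenvectors give P = [[5, 2], [-3, -1]] with P⁻¹ = [[-1, -2], [3, 5]], and B = P·diag(3, -2)·P⁻¹.
Then B⁷ = P·diag(2187, -128)·P⁻¹ = [[10935, -256], [-6561, 128]] · [[-1, -2], [3, 5]] = [[-11703, -23150], [6945, 13762]].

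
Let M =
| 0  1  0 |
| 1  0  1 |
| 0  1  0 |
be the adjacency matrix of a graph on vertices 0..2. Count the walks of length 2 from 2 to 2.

1

The number of length-2 walks from vertex 2 to vertex 2 is entry (2,2) of M², where M is the adjacency matrix.
M² = [[1, 0, 1], [0, 2, 0], [1, 0, 1]]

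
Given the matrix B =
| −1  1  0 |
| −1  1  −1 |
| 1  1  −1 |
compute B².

[[0, 0, −1], [−1, −1, 0], [−3, 1, 0]]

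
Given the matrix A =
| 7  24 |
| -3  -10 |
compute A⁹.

[[4087, 12264], [-1533, -4600]]

tr A = -3 and det A = 2, so the characteristic polynomial is λ² − (-3)λ + (2) with roots -2 and -1.
Eigenvectors give P = [[-8, -3], [3, 1]] with P⁻¹ = [[1, 3], [-3, -8]], and A = P·diag(-2, -1)·P⁻¹.
Then A⁹ = P·diag(-512, -1)·P⁻¹ = [[4096, 3], [-1536, -1]] · [[1, 3], [-3, -8]] = [[4087, 12264], [-1533, -4600]].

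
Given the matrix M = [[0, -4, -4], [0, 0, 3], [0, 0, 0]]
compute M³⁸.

M is strictly triangular, hence nilpotent: M³ = 0, so M³⁸ = 0.

[[0, 0, 0], [0, 0, 0], [0, 0, 0]]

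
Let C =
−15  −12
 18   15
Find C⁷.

tr C = 0 and det C = −9, so the characteristic polynomial is λ² − (0)λ + (−9) with roots −3 and 3.
Eigenvectors give P = [[1, −2], [−1, 3]] with P⁻¹ = [[3, 2], [1, 1]], and C = P·diag(−3, 3)·P⁻¹.
Then C⁷ = P·diag(−2187, 2187)·P⁻¹ = [[−2187, −4374], [2187, 6561]] · [[3, 2], [1, 1]] = [[−10935, −8748], [13122, 10935]].

[[−10935, −8748], [13122, 10935]]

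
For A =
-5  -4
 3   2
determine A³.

tr A = -3 and det A = 2, so the characteristic polynomial is λ² − (-3)λ + (2) with roots -2 and -1.
Eigenvectors give P = [[4, -1], [-3, 1]] with P⁻¹ = [[1, 1], [3, 4]], and A = P·diag(-2, -1)·P⁻¹.
Then A³ = P·diag(-8, -1)·P⁻¹ = [[-32, 1], [24, -1]] · [[1, 1], [3, 4]] = [[-29, -28], [21, 20]].

[[-29, -28], [21, 20]]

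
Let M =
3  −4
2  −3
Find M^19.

M² = I (check: tr M = 0 and det M = −1), so M^19 = M since 19 is odd.

[[3, −4], [2, −3]]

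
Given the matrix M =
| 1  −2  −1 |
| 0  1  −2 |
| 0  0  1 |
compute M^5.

[[1, −10, 35], [0, 1, −10], [0, 0, 1]]

M = I + N where N = [[0, −2, −1], [0, 0, −2], [0, 0, 0]] is strictly upper-triangular, so N^3 = 0.
(I + N)^5 = I + 5·N + 10·N^2 = [[1, −10, 35], [0, 1, −10], [0, 0, 1]].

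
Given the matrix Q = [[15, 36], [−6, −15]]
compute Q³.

tr Q = 0 and det Q = −9, so the characteristic polynomial is λ² − (0)λ + (−9) with roots 3 and −3.
Eigenvectors give P = [[−3, −2], [1, 1]] with P⁻¹ = [[−1, −2], [1, 3]], and Q = P·diag(3, −3)·P⁻¹.
Then Q³ = P·diag(27, −27)·P⁻¹ = [[−81, 54], [27, −27]] · [[−1, −2], [1, 3]] = [[135, 324], [−54, −135]].

[[135, 324], [−54, −135]]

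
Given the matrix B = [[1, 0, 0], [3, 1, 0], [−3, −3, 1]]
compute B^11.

[[1, 0, 0], [33, 1, 0], [−528, −33, 1]]

B = I + N where N = [[0, 0, 0], [3, 0, 0], [−3, −3, 0]] is strictly lower-triangular, so N^3 = 0.
(I + N)^11 = I + 11·N + 55·N^2 = [[1, 0, 0], [33, 1, 0], [−528, −33, 1]].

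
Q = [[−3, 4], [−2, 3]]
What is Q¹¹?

Q² = I (check: tr Q = 0 and det Q = −1), so Q¹¹ = Q since 11 is odd.

[[−3, 4], [−2, 3]]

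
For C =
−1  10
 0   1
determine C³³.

[[−1, 10], [0, 1]]

C² = I (check: tr C = 0 and det C = −1), so C³³ = C since 33 is odd.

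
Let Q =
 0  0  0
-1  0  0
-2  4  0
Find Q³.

Q is strictly triangular, hence nilpotent: Q³ = 0, so Q³ = 0.

[[0, 0, 0], [0, 0, 0], [0, 0, 0]]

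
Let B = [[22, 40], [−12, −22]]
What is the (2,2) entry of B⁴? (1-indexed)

16

tr B = 0 and det B = −4, so the characteristic polynomial is λ² − (0)λ + (−4) with roots −2 and 2.
Eigenvectors give P = [[−5, −2], [3, 1]] with P⁻¹ = [[1, 2], [−3, −5]], and B = P·diag(−2, 2)·P⁻¹.
Then B⁴ = P·diag(16, 16)·P⁻¹ = [[−80, −32], [48, 16]] · [[1, 2], [−3, −5]] = [[16, 0], [0, 16]].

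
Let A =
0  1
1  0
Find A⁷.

[[0, 1], [1, 0]]

A² = I (check: tr A = 0 and det A = -1), so A⁷ = A since 7 is odd.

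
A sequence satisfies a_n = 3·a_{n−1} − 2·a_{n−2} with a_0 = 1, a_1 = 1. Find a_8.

1

With companion matrix Q = [[3, −2], [1, 0]], [a_n, a_{n−1}]ᵀ = Q·[a_{n−1}, a_{n−2}]ᵀ, so [a_8, a_7]ᵀ = Q^7·[a_1, a_0]ᵀ.
Q^7 = [[255, −254], [127, −126]], giving [a_8, a_7]ᵀ = [[1], [1]].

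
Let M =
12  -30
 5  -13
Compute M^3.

tr M = -1 and det M = -6, so the characteristic polynomial is λ² − (-1)λ + (-6) with roots -3 and 2.
Eigenvectors give P = [[-2, 3], [-1, 1]] with P⁻¹ = [[1, -3], [1, -2]], and M = P·diag(-3, 2)·P⁻¹.
Then M^3 = P·diag(-27, 8)·P⁻¹ = [[54, 24], [27, 8]] · [[1, -3], [1, -2]] = [[78, -210], [35, -97]].

[[78, -210], [35, -97]]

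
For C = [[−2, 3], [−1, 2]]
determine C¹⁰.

C² = I (check: tr C = 0 and det C = −1), so C¹⁰ = I since 10 is even.

[[1, 0], [0, 1]]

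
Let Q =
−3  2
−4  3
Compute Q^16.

[[1, 0], [0, 1]]

Q² = I (check: tr Q = 0 and det Q = −1), so Q^16 = I since 16 is even.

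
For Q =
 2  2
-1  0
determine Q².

[[2, 4], [-2, -2]]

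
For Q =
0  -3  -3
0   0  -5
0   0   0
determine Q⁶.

Q is strictly triangular, hence nilpotent: Q³ = 0, so Q⁶ = 0.

[[0, 0, 0], [0, 0, 0], [0, 0, 0]]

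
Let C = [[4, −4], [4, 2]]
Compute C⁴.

[[−576, 288], [−288, −432]]

C² = [[0, −24], [24, −12]]
C³ = [[−96, −48], [48, −120]]
C⁴ = [[−576, 288], [−288, −432]]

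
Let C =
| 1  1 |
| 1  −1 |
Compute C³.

[[2, 2], [2, −2]]

C² = [[2, 0], [0, 2]]
C³ = [[2, 2], [2, −2]]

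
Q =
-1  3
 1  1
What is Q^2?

[[4, 0], [0, 4]]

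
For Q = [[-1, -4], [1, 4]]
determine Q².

[[-3, -12], [3, 12]]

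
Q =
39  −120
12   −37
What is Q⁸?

[[65601, −196800], [19680, −59039]]

tr Q = 2 and det Q = −3, so the characteristic polynomial is λ² − (2)λ + (−3) with roots 3 and −1.
Eigenvectors give P = [[10, 3], [3, 1]] with P⁻¹ = [[1, −3], [−3, 10]], and Q = P·diag(3, −1)·P⁻¹.
Then Q⁸ = P·diag(6561, 1)·P⁻¹ = [[65610, 3], [19683, 1]] · [[1, −3], [−3, 10]] = [[65601, −196800], [19680, −59039]].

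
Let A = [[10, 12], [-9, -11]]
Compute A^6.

[[-188, -252], [189, 253]]

tr A = -1 and det A = -2, so the characteristic polynomial is λ² − (-1)λ + (-2) with roots 1 and -2.
Eigenvectors give P = [[4, -1], [-3, 1]] with P⁻¹ = [[1, 1], [3, 4]], and A = P·diag(1, -2)·P⁻¹.
Then A^6 = P·diag(1, 64)·P⁻¹ = [[4, -64], [-3, 64]] · [[1, 1], [3, 4]] = [[-188, -252], [189, 253]].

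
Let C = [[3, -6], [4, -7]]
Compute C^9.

[[39363, -59046], [39364, -59047]]

tr C = -4 and det C = 3, so the characteristic polynomial is λ² − (-4)λ + (3) with roots -1 and -3.
Eigenvectors give P = [[3, 1], [2, 1]] with P⁻¹ = [[1, -1], [-2, 3]], and C = P·diag(-1, -3)·P⁻¹.
Then C^9 = P·diag(-1, -19683)·P⁻¹ = [[-3, -19683], [-2, -19683]] · [[1, -1], [-2, 3]] = [[39363, -59046], [39364, -59047]].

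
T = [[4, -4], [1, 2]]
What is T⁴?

[[0, -288], [72, -144]]

T² = [[12, -24], [6, 0]]
T³ = [[24, -96], [24, -24]]
T⁴ = [[0, -288], [72, -144]]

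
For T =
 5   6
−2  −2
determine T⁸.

[[1021, 1530], [−510, −764]]

tr T = 3 and det T = 2, so the characteristic polynomial is λ² − (3)λ + (2) with roots 1 and 2.
Eigenvectors give P = [[−3, −2], [2, 1]] with P⁻¹ = [[1, 2], [−2, −3]], and T = P·diag(1, 2)·P⁻¹.
Then T⁸ = P·diag(1, 256)·P⁻¹ = [[−3, −512], [2, 256]] · [[1, 2], [−2, −3]] = [[1021, 1530], [−510, −764]].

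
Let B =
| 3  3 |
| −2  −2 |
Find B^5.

B² = B (a projection; rank 1, trace 1), so B^5 = B.

[[3, 3], [−2, −2]]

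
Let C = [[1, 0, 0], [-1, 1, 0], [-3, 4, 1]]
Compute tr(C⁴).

3

C = I + N where N = [[0, 0, 0], [-1, 0, 0], [-3, 4, 0]] is strictly lower-triangular, so N³ = 0.
(I + N)⁴ = I + 4·N + 6·N² = [[1, 0, 0], [-4, 1, 0], [-36, 16, 1]].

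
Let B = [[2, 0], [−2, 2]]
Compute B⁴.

B² = [[4, 0], [−8, 4]]
B³ = [[8, 0], [−24, 8]]
B⁴ = [[16, 0], [−64, 16]]

[[16, 0], [−64, 16]]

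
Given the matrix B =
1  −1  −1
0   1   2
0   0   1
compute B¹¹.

B = I + N where N = [[0, −1, −1], [0, 0, 2], [0, 0, 0]] is strictly upper-triangular, so N³ = 0.
(I + N)¹¹ = I + 11·N + 55·N² = [[1, −11, −121], [0, 1, 22], [0, 0, 1]].

[[1, −11, −121], [0, 1, 22], [0, 0, 1]]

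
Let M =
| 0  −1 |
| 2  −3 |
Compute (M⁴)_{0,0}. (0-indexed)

−14

tr M = −3 and det M = 2, so the characteristic polynomial is λ² − (−3)λ + (2) with roots −2 and −1.
Eigenvectors give P = [[−1, 1], [−2, 1]] with P⁻¹ = [[1, −1], [2, −1]], and M = P·diag(−2, −1)·P⁻¹.
Then M⁴ = P·diag(16, 1)·P⁻¹ = [[−16, 1], [−32, 1]] · [[1, −1], [2, −1]] = [[−14, 15], [−30, 31]].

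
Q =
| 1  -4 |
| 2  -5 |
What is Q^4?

[[-79, 160], [-80, 161]]

tr Q = -4 and det Q = 3, so the characteristic polynomial is λ² − (-4)λ + (3) with roots -3 and -1.
Eigenvectors give P = [[1, 2], [1, 1]] with P⁻¹ = [[-1, 2], [1, -1]], and Q = P·diag(-3, -1)·P⁻¹.
Then Q^4 = P·diag(81, 1)·P⁻¹ = [[81, 2], [81, 1]] · [[-1, 2], [1, -1]] = [[-79, 160], [-80, 161]].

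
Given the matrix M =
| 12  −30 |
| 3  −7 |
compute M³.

tr M = 5 and det M = 6, so the characteristic polynomial is λ² − (5)λ + (6) with roots 3 and 2.
Eigenvectors give P = [[10, 3], [3, 1]] with P⁻¹ = [[1, −3], [−3, 10]], and M = P·diag(3, 2)·P⁻¹.
Then M³ = P·diag(27, 8)·P⁻¹ = [[270, 24], [81, 8]] · [[1, −3], [−3, 10]] = [[198, −570], [57, −163]].

[[198, −570], [57, −163]]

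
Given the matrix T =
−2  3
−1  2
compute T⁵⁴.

[[1, 0], [0, 1]]

T² = I (check: tr T = 0 and det T = −1), so T⁵⁴ = I since 54 is even.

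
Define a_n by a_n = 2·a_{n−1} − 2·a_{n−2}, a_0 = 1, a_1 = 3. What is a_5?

−12

With companion matrix T = [[2, −2], [1, 0]], [a_n, a_{n−1}]ᵀ = T·[a_{n−1}, a_{n−2}]ᵀ, so [a_5, a_4]ᵀ = T⁴·[a_1, a_0]ᵀ.
T⁴ = [[−4, 0], [0, −4]], giving [a_5, a_4]ᵀ = [[−12], [−4]].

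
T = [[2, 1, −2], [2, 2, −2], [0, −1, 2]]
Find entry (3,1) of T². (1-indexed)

−2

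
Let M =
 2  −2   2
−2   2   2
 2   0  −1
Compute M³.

[[36, −40, 10], [−28, 24, 10], [22, −12, −9]]

M² = [[12, −8, −2], [−4, 8, −2], [2, −4, 5]]
M³ = [[36, −40, 10], [−28, 24, 10], [22, −12, −9]]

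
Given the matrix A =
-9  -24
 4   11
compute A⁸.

tr A = 2 and det A = -3, so the characteristic polynomial is λ² − (2)λ + (-3) with roots 3 and -1.
Eigenvectors give P = [[-2, 3], [1, -1]] with P⁻¹ = [[1, 3], [1, 2]], and A = P·diag(3, -1)·P⁻¹.
Then A⁸ = P·diag(6561, 1)·P⁻¹ = [[-13122, 3], [6561, -1]] · [[1, 3], [1, 2]] = [[-13119, -39360], [6560, 19681]].

[[-13119, -39360], [6560, 19681]]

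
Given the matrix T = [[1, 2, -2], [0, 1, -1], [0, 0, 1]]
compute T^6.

[[1, 12, -42], [0, 1, -6], [0, 0, 1]]

T = I + N where N = [[0, 2, -2], [0, 0, -1], [0, 0, 0]] is strictly upper-triangular, so N^3 = 0.
(I + N)^6 = I + 6·N + 15·N^2 = [[1, 12, -42], [0, 1, -6], [0, 0, 1]].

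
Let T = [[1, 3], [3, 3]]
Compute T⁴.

T² = [[10, 12], [12, 18]]
T³ = [[46, 66], [66, 90]]
T⁴ = [[244, 336], [336, 468]]

[[244, 336], [336, 468]]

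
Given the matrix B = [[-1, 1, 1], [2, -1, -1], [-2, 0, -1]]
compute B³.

[[1, 3, 6], [0, -5, -9], [-6, 6, 7]]

B² = [[1, -2, -3], [-2, 3, 4], [4, -2, -1]]
B³ = [[1, 3, 6], [0, -5, -9], [-6, 6, 7]]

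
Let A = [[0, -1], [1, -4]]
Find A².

[[-1, 4], [-4, 15]]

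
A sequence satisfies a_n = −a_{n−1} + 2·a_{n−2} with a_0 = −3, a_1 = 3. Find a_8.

−513

With companion matrix T = [[−1, 2], [1, 0]], [a_n, a_{n−1}]ᵀ = T·[a_{n−1}, a_{n−2}]ᵀ, so [a_8, a_7]ᵀ = T⁷·[a_1, a_0]ᵀ.
T⁷ = [[−85, 86], [43, −42]], giving [a_8, a_7]ᵀ = [[−513], [255]].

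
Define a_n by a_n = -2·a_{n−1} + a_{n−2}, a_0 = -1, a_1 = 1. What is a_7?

With companion matrix M = [[-2, 1], [1, 0]], [a_n, a_{n−1}]ᵀ = M·[a_{n−1}, a_{n−2}]ᵀ, so [a_7, a_6]ᵀ = M^6·[a_1, a_0]ᵀ.
M^6 = [[169, -70], [-70, 29]], giving [a_7, a_6]ᵀ = [[239], [-99]].

239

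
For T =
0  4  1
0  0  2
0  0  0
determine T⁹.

T is strictly triangular, hence nilpotent: T³ = 0, so T⁹ = 0.

[[0, 0, 0], [0, 0, 0], [0, 0, 0]]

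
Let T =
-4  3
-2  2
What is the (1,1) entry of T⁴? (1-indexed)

76

T² = [[10, -6], [4, -2]]
T³ = [[-28, 18], [-12, 8]]
T⁴ = [[76, -48], [32, -20]]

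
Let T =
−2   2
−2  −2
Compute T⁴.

T² = [[0, −8], [8, 0]]
T³ = [[16, 16], [−16, 16]]
T⁴ = [[−64, 0], [0, −64]]

[[−64, 0], [0, −64]]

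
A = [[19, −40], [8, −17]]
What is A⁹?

[[98419, −196840], [39368, −78737]]

tr A = 2 and det A = −3, so the characteristic polynomial is λ² − (2)λ + (−3) with roots −1 and 3.
Eigenvectors give P = [[2, 5], [1, 2]] with P⁻¹ = [[−2, 5], [1, −2]], and A = P·diag(−1, 3)·P⁻¹.
Then A⁹ = P·diag(−1, 19683)·P⁻¹ = [[−2, 98415], [−1, 39366]] · [[−2, 5], [1, −2]] = [[98419, −196840], [39368, −78737]].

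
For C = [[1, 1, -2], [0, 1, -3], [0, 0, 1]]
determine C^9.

[[1, 9, -126], [0, 1, -27], [0, 0, 1]]

C = I + N where N = [[0, 1, -2], [0, 0, -3], [0, 0, 0]] is strictly upper-triangular, so N^3 = 0.
(I + N)^9 = I + 9·N + 36·N^2 = [[1, 9, -126], [0, 1, -27], [0, 0, 1]].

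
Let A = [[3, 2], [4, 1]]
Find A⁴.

[[417, 208], [416, 209]]

A² = [[17, 8], [16, 9]]
A³ = [[83, 42], [84, 41]]
A⁴ = [[417, 208], [416, 209]]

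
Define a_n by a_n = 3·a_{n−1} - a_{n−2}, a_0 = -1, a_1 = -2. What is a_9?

-4181

With companion matrix T = [[3, -1], [1, 0]], [a_n, a_{n−1}]ᵀ = T·[a_{n−1}, a_{n−2}]ᵀ, so [a_9, a_8]ᵀ = T⁸·[a_1, a_0]ᵀ.
T⁸ = [[2584, -987], [987, -377]], giving [a_9, a_8]ᵀ = [[-4181], [-1597]].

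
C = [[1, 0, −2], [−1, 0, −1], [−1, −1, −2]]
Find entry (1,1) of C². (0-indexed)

1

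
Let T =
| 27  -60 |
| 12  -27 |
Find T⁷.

[[19683, -43740], [8748, -19683]]

tr T = 0 and det T = -9, so the characteristic polynomial is λ² − (0)λ + (-9) with roots -3 and 3.
Eigenvectors give P = [[-2, -5], [-1, -2]] with P⁻¹ = [[2, -5], [-1, 2]], and T = P·diag(-3, 3)·P⁻¹.
Then T⁷ = P·diag(-2187, 2187)·P⁻¹ = [[4374, -10935], [2187, -4374]] · [[2, -5], [-1, 2]] = [[19683, -43740], [8748, -19683]].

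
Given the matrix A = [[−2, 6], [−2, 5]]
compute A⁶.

tr A = 3 and det A = 2, so the characteristic polynomial is λ² − (3)λ + (2) with roots 1 and 2.
Eigenvectors give P = [[2, 3], [1, 2]] with P⁻¹ = [[2, −3], [−1, 2]], and A = P·diag(1, 2)·P⁻¹.
Then A⁶ = P·diag(1, 64)·P⁻¹ = [[2, 192], [1, 128]] · [[2, −3], [−1, 2]] = [[−188, 378], [−126, 253]].

[[−188, 378], [−126, 253]]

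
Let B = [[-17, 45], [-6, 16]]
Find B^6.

tr B = -1 and det B = -2, so the characteristic polynomial is λ² − (-1)λ + (-2) with roots -2 and 1.
Eigenvectors give P = [[3, -5], [1, -2]] with P⁻¹ = [[2, -5], [1, -3]], and B = P·diag(-2, 1)·P⁻¹.
Then B^6 = P·diag(64, 1)·P⁻¹ = [[192, -5], [64, -2]] · [[2, -5], [1, -3]] = [[379, -945], [126, -314]].

[[379, -945], [126, -314]]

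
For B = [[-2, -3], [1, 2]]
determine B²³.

[[-2, -3], [1, 2]]

B² = I (check: tr B = 0 and det B = -1), so B²³ = B since 23 is odd.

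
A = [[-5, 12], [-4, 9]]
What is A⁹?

tr A = 4 and det A = 3, so the characteristic polynomial is λ² − (4)λ + (3) with roots 3 and 1.
Eigenvectors give P = [[-3, -2], [-2, -1]] with P⁻¹ = [[1, -2], [-2, 3]], and A = P·diag(3, 1)·P⁻¹.
Then A⁹ = P·diag(19683, 1)·P⁻¹ = [[-59049, -2], [-39366, -1]] · [[1, -2], [-2, 3]] = [[-59045, 118092], [-39364, 78729]].

[[-59045, 118092], [-39364, 78729]]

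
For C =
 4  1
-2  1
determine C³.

[[46, 19], [-38, -11]]

tr C = 5 and det C = 6, so the characteristic polynomial is λ² − (5)λ + (6) with roots 3 and 2.
Eigenvectors give P = [[-1, -1], [1, 2]] with P⁻¹ = [[-2, -1], [1, 1]], and C = P·diag(3, 2)·P⁻¹.
Then C³ = P·diag(27, 8)·P⁻¹ = [[-27, -8], [27, 16]] · [[-2, -1], [1, 1]] = [[46, 19], [-38, -11]].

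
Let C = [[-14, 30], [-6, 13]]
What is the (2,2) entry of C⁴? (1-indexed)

tr C = -1 and det C = -2, so the characteristic polynomial is λ² − (-1)λ + (-2) with roots -2 and 1.
Eigenvectors give P = [[5, 2], [2, 1]] with P⁻¹ = [[1, -2], [-2, 5]], and C = P·diag(-2, 1)·P⁻¹.
Then C⁴ = P·diag(16, 1)·P⁻¹ = [[80, 2], [32, 1]] · [[1, -2], [-2, 5]] = [[76, -150], [30, -59]].

-59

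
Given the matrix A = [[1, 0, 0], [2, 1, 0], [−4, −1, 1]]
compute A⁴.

A = I + N where N = [[0, 0, 0], [2, 0, 0], [−4, −1, 0]] is strictly lower-triangular, so N³ = 0.
(I + N)⁴ = I + 4·N + 6·N² = [[1, 0, 0], [8, 1, 0], [−28, −4, 1]].

[[1, 0, 0], [8, 1, 0], [−28, −4, 1]]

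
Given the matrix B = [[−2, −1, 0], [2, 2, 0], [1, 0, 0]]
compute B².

[[2, 0, 0], [0, 2, 0], [−2, −1, 0]]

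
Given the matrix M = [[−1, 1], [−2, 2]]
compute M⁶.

[[−1, 1], [−2, 2]]

M² = M (a projection; rank 1, trace 1), so M⁶ = M.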